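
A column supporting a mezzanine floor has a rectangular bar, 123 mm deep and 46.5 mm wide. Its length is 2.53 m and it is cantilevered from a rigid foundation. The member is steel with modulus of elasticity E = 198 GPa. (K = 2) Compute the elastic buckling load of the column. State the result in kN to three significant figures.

Buckling occurs about the weak axis: I_min = h·b³/12 with b = 46.5 mm (the shorter side).
I_min = 123×46.5³/12 = 1.031×10^6 mm⁴
I = 1.031×10^6 mm⁴ = 1.031×10^-6 m⁴
Effective length L_e = K·L = 2 × 2.53 = 5.060 m
P_cr = π²EI / L_e² = π² × 198×10⁹ × 1.031×10^-6 / 5.060² = 7.866×10^4 N

P_cr ≈ 78.7 kN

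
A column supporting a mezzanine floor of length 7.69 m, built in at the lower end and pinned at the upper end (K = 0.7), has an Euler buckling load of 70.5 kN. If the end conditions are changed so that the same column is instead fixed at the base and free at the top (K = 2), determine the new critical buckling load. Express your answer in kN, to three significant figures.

P_cr ≈ 8.64 kN

P_cr ∝ 1/K², so P_cr,new = P_cr,old × (K_old/K_new)² = 70.5 × (0.7/2)²
= 70.5 × 0.1225 = 8.64 kN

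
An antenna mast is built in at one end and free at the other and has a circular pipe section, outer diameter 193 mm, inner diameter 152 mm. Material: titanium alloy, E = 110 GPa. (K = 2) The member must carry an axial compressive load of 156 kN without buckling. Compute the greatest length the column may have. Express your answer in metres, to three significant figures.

d_o = 193 mm, d_i = 152 mm
I = π(d_o⁴ − d_i⁴)/64 = π(193⁴ − 152.0⁴)/64 = 4.191×10^7 mm⁴
I = 4.191×10^-5 m⁴
At the buckling limit P_cr = P = 1.560×10^5 N
From P_cr = π²EI/(K·L)²:  L = (1/K)·√(π²EI/P_cr) = (1/2)·√(π²×1.10×10^11×4.191×10^-5/1.560×10^5)
L = 8.54 m

L_max ≈ 8.54 m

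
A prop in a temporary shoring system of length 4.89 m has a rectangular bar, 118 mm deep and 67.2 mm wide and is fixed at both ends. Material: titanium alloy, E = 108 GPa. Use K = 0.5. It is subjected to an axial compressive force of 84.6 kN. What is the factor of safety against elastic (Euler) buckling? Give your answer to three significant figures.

Buckling occurs about the weak axis: I_min = h·b³/12 with b = 67.2 mm (the shorter side).
I_min = 118×67.2³/12 = 2.984×10^6 mm⁴
I = 2.984×10^6 mm⁴ = 2.984×10^-6 m⁴
Effective length L_e = K·L = 0.5 × 4.89 = 2.445 m
P_cr = π²EI / L_e² = π² × 108×10⁹ × 2.984×10^-6 / 2.445² = 5.321×10^5 N
Factor of safety n = P_cr / P = 532.08 / 84.6 = 6.29

n ≈ 6.29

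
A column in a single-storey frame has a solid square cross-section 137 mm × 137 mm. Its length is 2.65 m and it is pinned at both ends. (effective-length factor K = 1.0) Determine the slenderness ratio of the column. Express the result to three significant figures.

For a square r = a/√12 = 137/√12 = 39.55 mm
L_e = K·L = 1 × 2.65 m = 2.650 m = 2650.0 mm
λ = L_e / r_min = 2650.0 / 39.55 = 67.0

λ ≈ 67.0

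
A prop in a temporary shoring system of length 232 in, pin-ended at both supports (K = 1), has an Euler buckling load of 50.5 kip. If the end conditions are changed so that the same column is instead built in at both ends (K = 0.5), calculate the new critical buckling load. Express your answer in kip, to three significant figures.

P_cr ≈ 202 kip

P_cr ∝ 1/K², so P_cr,new = P_cr,old × (K_old/K_new)² = 50.5 × (1/0.5)²
= 50.5 × 4.000 = 202 kip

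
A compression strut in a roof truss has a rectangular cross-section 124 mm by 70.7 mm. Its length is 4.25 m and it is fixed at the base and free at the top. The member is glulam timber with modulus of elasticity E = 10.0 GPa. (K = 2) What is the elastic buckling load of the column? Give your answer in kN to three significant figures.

P_cr ≈ 4.99 kN

Buckling occurs about the weak axis: I_min = h·b³/12 with b = 70.7 mm (the shorter side).
I_min = 124×70.7³/12 = 3.652×10^6 mm⁴
I = 3.652×10^6 mm⁴ = 3.652×10^-6 m⁴
Effective length L_e = K·L = 2 × 4.25 = 8.500 m
P_cr = π²EI / L_e² = π² × 10.0×10⁹ × 3.652×10^-6 / 8.500² = 4.988×10^3 N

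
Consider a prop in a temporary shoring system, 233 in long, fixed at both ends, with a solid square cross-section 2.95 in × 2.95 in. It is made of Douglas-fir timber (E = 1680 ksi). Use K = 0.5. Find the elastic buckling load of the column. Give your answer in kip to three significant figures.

I = a⁴/12 = 2.95⁴/12 = 6.311 in⁴
Effective length L_e = K·L = 0.5 × 233 = 116.5 in
P_cr = π²EI / L_e² = π² × 1680×10³ × 6.311 / 116.5² = 7.710×10^3 lb

P_cr ≈ 7.71 kip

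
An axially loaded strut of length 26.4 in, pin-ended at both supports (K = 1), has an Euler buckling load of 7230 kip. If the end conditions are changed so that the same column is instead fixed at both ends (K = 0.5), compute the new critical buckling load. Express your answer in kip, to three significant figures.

P_cr ∝ 1/K², so P_cr,new = P_cr,old × (K_old/K_new)² = 7230 × (1/0.5)²
= 7230 × 4.000 = 28900 kip

P_cr ≈ 28900 kip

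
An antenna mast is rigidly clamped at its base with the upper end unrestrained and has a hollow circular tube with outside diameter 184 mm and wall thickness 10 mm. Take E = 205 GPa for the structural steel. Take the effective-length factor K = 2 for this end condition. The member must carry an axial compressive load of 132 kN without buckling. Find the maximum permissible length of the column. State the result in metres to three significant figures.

Inner diameter d_i = 184 − 2×10 = 164.0 mm
I = π(d_o⁴ − d_i⁴)/64 = π(184⁴ − 164.0⁴)/64 = 2.076×10^7 mm⁴
I = 2.076×10^-5 m⁴
At the buckling limit P_cr = P = 1.320×10^5 N
From P_cr = π²EI/(K·L)²:  L = (1/K)·√(π²EI/P_cr) = (1/2)·√(π²×2.05×10^11×2.076×10^-5/1.320×10^5)
L = 8.92 m

L_max ≈ 8.92 m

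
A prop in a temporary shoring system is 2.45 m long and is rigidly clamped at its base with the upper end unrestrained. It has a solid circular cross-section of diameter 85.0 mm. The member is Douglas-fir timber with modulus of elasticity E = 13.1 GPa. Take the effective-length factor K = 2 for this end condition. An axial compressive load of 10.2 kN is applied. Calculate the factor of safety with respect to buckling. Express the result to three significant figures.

I = πd⁴/64 = π×85.0⁴/64 = 2.562×10^6 mm⁴
I = 2.562×10^6 mm⁴ = 2.562×10^-6 m⁴
Effective length L_e = K·L = 2 × 2.45 = 4.900 m
P_cr = π²EI / L_e² = π² × 13.1×10⁹ × 2.562×10^-6 / 4.900² = 1.380×10^4 N
Factor of safety n = P_cr / P = 13.798 / 10.2 = 1.35

n ≈ 1.35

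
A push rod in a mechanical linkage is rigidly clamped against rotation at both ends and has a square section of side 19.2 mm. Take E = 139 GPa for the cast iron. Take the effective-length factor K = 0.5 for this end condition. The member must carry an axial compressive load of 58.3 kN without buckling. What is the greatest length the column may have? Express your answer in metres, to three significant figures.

I = a⁴/12 = 19.2⁴/12 = 1.132×10^4 mm⁴
I = 1.132×10^-8 m⁴
At the buckling limit P_cr = P = 5.830×10^4 N
From P_cr = π²EI/(K·L)²:  L = (1/K)·√(π²EI/P_cr) = (1/0.5)·√(π²×1.39×10^11×1.132×10^-8/5.830×10^4)
L = 1.03 m

L_max ≈ 1.03 m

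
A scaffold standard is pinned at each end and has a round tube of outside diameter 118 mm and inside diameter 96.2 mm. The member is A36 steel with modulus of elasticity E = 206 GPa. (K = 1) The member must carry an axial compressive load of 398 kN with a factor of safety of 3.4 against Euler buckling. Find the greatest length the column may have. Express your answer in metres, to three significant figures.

L_max ≈ 2.83 m

d_o = 118 mm, d_i = 96.2 mm
I = π(d_o⁴ − d_i⁴)/64 = π(118⁴ − 96.20⁴)/64 = 5.313×10^6 mm⁴
I = 5.313×10^-6 m⁴
Required critical load P_cr = n·P = 3.4 × 398 = 1353 kN = 1.353×10^6 N
From P_cr = π²EI/(K·L)²:  L = (1/K)·√(π²EI/P_cr) = (1/1)·√(π²×2.06×10^11×5.313×10^-6/1.353×10^6)
L = 2.83 m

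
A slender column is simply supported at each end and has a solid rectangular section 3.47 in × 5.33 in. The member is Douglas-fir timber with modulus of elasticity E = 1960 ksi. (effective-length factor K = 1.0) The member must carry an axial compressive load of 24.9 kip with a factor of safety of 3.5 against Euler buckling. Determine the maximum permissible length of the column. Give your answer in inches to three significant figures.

L_max ≈ 64.2 in

Buckling occurs about the weak axis: I_min = h·b³/12 with b = 3.47 in (the shorter side).
I_min = 5.33×3.47³/12 = 18.56 in⁴
Required critical load P_cr = n·P = 3.5 × 24.9 = 87.15 kip = 8.715×10^4 lb
From P_cr = π²EI/(K·L)²:  L = (1/K)·√(π²EI/P_cr) = (1/1)·√(π²×1.96×10^6×18.56/8.715×10^4)
L = 64.2 in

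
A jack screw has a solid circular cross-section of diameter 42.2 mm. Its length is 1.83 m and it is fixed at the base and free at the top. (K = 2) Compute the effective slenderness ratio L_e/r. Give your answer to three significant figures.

λ ≈ 347

For a solid circle r = d/4 = 42.2/4 = 10.55 mm
L_e = K·L = 2 × 1.83 m = 3.660 m = 3660.0 mm
λ = L_e / r_min = 3660.0 / 10.55 = 347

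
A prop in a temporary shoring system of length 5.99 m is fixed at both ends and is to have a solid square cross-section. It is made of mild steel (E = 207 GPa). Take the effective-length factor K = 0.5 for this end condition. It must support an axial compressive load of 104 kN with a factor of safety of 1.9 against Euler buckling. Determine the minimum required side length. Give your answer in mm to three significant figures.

a ≈ 56.8 mm

Required P_cr = n·P = 1.9 × 104 = 197.6 kN
L_e = K·L = 0.5 × 5.99 = 2.995 m
Required I = P_cr·L_e²/(π²E) = 1.976×10^5 × 2.995² / (π² × 2.07×10^11) = 8.676×10^-7 m⁴
I_req = 8.676×10^5 mm⁴
Solid square: I = a⁴/12  ⇒  a = (12I)^(1/4) = (12×8.676×10^5)^(1/4) = 56.8 mm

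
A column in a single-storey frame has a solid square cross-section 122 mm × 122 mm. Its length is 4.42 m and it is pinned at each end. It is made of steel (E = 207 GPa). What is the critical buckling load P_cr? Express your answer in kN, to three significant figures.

P_cr ≈ 1930 kN

I = a⁴/12 = 122⁴/12 = 1.846×10^7 mm⁴
I = 1.846×10^7 mm⁴ = 1.846×10^-5 m⁴
Effective length L_e = K·L = 1 × 4.42 = 4.420 m
P_cr = π²EI / L_e² = π² × 207×10⁹ × 1.846×10^-5 / 4.420² = 1.931×10^6 N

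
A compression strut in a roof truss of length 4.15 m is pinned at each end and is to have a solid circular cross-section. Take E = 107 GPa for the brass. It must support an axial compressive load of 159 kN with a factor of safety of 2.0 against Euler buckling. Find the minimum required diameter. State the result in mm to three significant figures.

d ≈ 101 mm

Required P_cr = n·P = 2.0 × 159 = 318.0 kN
L_e = K·L = 1 × 4.15 = 4.150 m
Required I = P_cr·L_e²/(π²E) = 3.180×10^5 × 4.150² / (π² × 1.07×10^11) = 5.186×10^-6 m⁴
I_req = 5.186×10^6 mm⁴
Solid circle: I = πd⁴/64  ⇒  d = (64I/π)^(1/4) = (64×5.186×10^6/π)^(1/4) = 101 mm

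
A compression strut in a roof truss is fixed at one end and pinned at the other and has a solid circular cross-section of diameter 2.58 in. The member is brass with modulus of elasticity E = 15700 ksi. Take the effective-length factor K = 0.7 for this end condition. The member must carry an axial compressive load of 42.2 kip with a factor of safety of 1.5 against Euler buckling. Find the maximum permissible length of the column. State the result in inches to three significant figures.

I = πd⁴/64 = π×2.58⁴/64 = 2.175 in⁴
Required critical load P_cr = n·P = 1.5 × 42.2 = 63.30 kip = 6.330×10^4 lb
From P_cr = π²EI/(K·L)²:  L = (1/K)·√(π²EI/P_cr) = (1/0.7)·√(π²×1.57×10^7×2.175/6.330×10^4)
L = 104 in

L_max ≈ 104 in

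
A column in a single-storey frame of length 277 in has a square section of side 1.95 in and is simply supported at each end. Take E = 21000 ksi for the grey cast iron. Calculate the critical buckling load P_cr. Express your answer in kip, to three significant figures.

I = a⁴/12 = 1.95⁴/12 = 1.205 in⁴
Effective length L_e = K·L = 1 × 277 = 277.0 in
P_cr = π²EI / L_e² = π² × 21000×10³ × 1.205 / 277.0² = 3.255×10^3 lb

P_cr ≈ 3.25 kip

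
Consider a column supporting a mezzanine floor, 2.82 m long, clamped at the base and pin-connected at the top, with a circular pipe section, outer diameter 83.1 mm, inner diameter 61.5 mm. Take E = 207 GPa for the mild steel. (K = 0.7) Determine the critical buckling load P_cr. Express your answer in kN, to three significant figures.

P_cr ≈ 859 kN

d_o = 83.1 mm, d_i = 61.5 mm
I = π(d_o⁴ − d_i⁴)/64 = π(83.1⁴ − 61.50⁴)/64 = 1.639×10^6 mm⁴
I = 1.639×10^6 mm⁴ = 1.639×10^-6 m⁴
Effective length L_e = K·L = 0.7 × 2.82 = 1.974 m
P_cr = π²EI / L_e² = π² × 207×10⁹ × 1.639×10^-6 / 1.974² = 8.591×10^5 N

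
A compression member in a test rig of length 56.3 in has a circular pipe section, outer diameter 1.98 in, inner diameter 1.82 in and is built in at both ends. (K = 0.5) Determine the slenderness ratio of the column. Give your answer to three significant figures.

λ ≈ 41.9

d_o = 1.98 in, d_i = 1.82 in
I = π(d_o⁴ − d_i⁴)/64 = π(1.98⁴ − 1.820⁴)/64 = 0.2159 in⁴
A = 0.4775 in²;  r_min = √(I/A) = √(0.2159/0.4775) = 0.6723 in
L_e = K·L = 0.5 × 56.3 = 28.15 in
λ = L_e / r_min = 28.150 / 0.6723 = 41.9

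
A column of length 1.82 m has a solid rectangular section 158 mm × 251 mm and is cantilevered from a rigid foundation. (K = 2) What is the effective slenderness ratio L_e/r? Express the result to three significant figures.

λ ≈ 79.8

Buckling occurs about the weak axis: I_min = h·b³/12 with b = 158 mm (the shorter side).
I_min = 251×158³/12 = 8.250×10^7 mm⁴
A = 3.966×10^4 mm²;  r_min = √(I/A) = √(8.250×10^7/3.966×10^4) = 45.61 mm
L_e = K·L = 2 × 1.82 m = 3.640 m = 3640.0 mm
λ = L_e / r_min = 3640.0 / 45.61 = 79.8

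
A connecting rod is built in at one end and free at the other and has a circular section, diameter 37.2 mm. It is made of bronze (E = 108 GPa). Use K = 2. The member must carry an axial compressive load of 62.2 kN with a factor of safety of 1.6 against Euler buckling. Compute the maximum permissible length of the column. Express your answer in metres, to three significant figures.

I = πd⁴/64 = π×37.2⁴/64 = 9.400×10^4 mm⁴
I = 9.400×10^-8 m⁴
Required critical load P_cr = n·P = 1.6 × 62.2 = 99.52 kN = 9.952×10^4 N
From P_cr = π²EI/(K·L)²:  L = (1/K)·√(π²EI/P_cr) = (1/2)·√(π²×1.08×10^11×9.400×10^-8/9.952×10^4)
L = 0.502 m

L_max ≈ 0.502 m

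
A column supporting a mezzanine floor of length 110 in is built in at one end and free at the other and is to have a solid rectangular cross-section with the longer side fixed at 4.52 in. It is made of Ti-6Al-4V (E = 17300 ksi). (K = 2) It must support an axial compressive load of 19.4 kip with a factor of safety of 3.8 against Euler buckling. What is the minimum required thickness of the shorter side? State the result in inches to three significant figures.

b ≈ 3.81 in

Required P_cr = n·P = 3.8 × 19.4 = 73.72 kip
L_e = K·L = 2 × 110 = 220.0 in
Required I = P_cr·L_e²/(π²E) = 7.372×10^4 × 220.0² / (π² × 1.73×10^7) = 20.90 in⁴
Rectangle, weak axis: I_min = h·b³/12 with h = 4.52 in fixed  ⇒  b = (12I/h)^(1/3) = 3.81 in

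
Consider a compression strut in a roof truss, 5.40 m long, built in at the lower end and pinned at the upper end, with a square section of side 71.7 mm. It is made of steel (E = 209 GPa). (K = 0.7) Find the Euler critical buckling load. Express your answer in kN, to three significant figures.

I = a⁴/12 = 71.7⁴/12 = 2.202×10^6 mm⁴
I = 2.202×10^6 mm⁴ = 2.202×10^-6 m⁴
Effective length L_e = K·L = 0.7 × 5.40 = 3.780 m
P_cr = π²EI / L_e² = π² × 209×10⁹ × 2.202×10^-6 / 3.780² = 3.179×10^5 N

P_cr ≈ 318 kN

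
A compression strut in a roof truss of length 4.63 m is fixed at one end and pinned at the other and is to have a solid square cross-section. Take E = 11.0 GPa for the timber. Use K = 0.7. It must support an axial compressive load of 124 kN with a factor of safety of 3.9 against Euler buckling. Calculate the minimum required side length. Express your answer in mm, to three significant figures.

Required P_cr = n·P = 3.9 × 124 = 483.6 kN
L_e = K·L = 0.7 × 4.63 = 3.241 m
Required I = P_cr·L_e²/(π²E) = 4.836×10^5 × 3.241² / (π² × 1.10×10^10) = 4.679×10^-5 m⁴
I_req = 4.679×10^7 mm⁴
Solid square: I = a⁴/12  ⇒  a = (12I)^(1/4) = (12×4.679×10^7)^(1/4) = 154 mm

a ≈ 154 mm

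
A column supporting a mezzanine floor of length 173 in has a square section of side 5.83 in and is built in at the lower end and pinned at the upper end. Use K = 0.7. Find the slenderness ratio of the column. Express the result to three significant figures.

I = a⁴/12 = 5.83⁴/12 = 96.27 in⁴
A = 33.99 in²;  r_min = √(I/A) = √(96.27/33.99) = 1.683 in
L_e = K·L = 0.7 × 173 = 121.1 in
λ = L_e / r_min = 121.10 / 1.683 = 72.0

λ ≈ 72.0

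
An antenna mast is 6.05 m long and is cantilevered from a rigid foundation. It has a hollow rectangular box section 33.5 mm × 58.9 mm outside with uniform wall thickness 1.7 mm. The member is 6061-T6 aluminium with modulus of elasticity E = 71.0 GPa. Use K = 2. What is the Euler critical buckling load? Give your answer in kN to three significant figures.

Inner dimensions: h_i = 58.9 − 2×1.7 = 55.50 mm, b_i = 33.5 − 2×1.7 = 30.10 mm
Weak-axis I_min = (h_o·b_o³ − h_i·b_i³)/12 with b_o = 33.5, b_i = 30.10 mm (shorter outer/inner sides).
I_min = (58.9×33.5³ − 55.50×30.10³)/12 = 5.840×10^4 mm⁴
I = 5.840×10^4 mm⁴ = 5.840×10^-8 m⁴
Effective length L_e = K·L = 2 × 6.05 = 12.10 m
P_cr = π²EI / L_e² = π² × 71.0×10⁹ × 5.840×10^-8 / 12.10² = 279.5 N

P_cr ≈ 0.280 kN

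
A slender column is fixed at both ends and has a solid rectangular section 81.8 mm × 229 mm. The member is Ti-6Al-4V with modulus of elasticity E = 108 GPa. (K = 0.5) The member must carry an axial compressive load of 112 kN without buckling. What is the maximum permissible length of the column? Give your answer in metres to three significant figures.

L_max ≈ 19.9 m

Buckling occurs about the weak axis: I_min = h·b³/12 with b = 81.8 mm (the shorter side).
I_min = 229×81.8³/12 = 1.045×10^7 mm⁴
I = 1.045×10^-5 m⁴
At the buckling limit P_cr = P = 1.120×10^5 N
From P_cr = π²EI/(K·L)²:  L = (1/K)·√(π²EI/P_cr) = (1/0.5)·√(π²×1.08×10^11×1.045×10^-5/1.120×10^5)
L = 19.9 m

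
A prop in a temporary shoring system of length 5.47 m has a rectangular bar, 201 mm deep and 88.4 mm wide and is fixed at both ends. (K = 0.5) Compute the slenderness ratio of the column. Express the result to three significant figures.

For a rectangle r_min = b/√12 = 88.4/√12 = 25.52 mm
L_e = K·L = 0.5 × 5.47 m = 2.735 m = 2735.0 mm
λ = L_e / r_min = 2735.0 / 25.52 = 107

λ ≈ 107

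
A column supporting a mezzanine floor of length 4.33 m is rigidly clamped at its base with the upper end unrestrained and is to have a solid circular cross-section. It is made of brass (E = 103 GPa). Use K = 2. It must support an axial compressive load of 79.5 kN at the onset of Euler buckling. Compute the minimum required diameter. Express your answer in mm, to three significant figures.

L_e = K·L = 2 × 4.33 = 8.660 m
Required I = P_cr·L_e²/(π²E) = 7.950×10^4 × 8.660² / (π² × 1.03×10^11) = 5.865×10^-6 m⁴
I_req = 5.865×10^6 mm⁴
Solid circle: I = πd⁴/64  ⇒  d = (64I/π)^(1/4) = (64×5.865×10^6/π)^(1/4) = 105 mm

d ≈ 105 mm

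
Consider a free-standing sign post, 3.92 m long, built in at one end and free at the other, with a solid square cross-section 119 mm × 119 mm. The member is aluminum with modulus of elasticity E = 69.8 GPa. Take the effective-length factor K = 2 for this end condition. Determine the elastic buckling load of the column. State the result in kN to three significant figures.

I = a⁴/12 = 119⁴/12 = 1.671×10^7 mm⁴
I = 1.671×10^7 mm⁴ = 1.671×10^-5 m⁴
Effective length L_e = K·L = 2 × 3.92 = 7.840 m
P_cr = π²EI / L_e² = π² × 69.8×10⁹ × 1.671×10^-5 / 7.840² = 1.873×10^5 N

P_cr ≈ 187 kN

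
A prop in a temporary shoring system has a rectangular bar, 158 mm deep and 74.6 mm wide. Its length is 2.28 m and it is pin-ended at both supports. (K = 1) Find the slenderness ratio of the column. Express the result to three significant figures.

For a rectangle r_min = b/√12 = 74.6/√12 = 21.54 mm
L_e = K·L = 1 × 2.28 m = 2.280 m = 2280.0 mm
λ = L_e / r_min = 2280.0 / 21.54 = 106

λ ≈ 106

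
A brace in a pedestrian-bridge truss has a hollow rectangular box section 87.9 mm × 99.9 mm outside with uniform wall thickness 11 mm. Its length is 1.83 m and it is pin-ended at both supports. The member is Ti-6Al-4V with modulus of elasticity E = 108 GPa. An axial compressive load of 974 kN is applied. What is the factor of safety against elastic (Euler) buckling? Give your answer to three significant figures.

Inner dimensions: h_i = 99.9 − 2×11 = 77.90 mm, b_i = 87.9 − 2×11 = 65.90 mm
Weak-axis I_min = (h_o·b_o³ − h_i·b_i³)/12 with b_o = 87.9, b_i = 65.90 mm (shorter outer/inner sides).
I_min = (99.9×87.9³ − 77.90×65.90³)/12 = 3.796×10^6 mm⁴
I = 3.796×10^6 mm⁴ = 3.796×10^-6 m⁴
Effective length L_e = K·L = 1 × 1.83 = 1.830 m
P_cr = π²EI / L_e² = π² × 108×10⁹ × 3.796×10^-6 / 1.830² = 1.208×10^6 N
Factor of safety n = P_cr / P = 1208.2 / 974 = 1.24

n ≈ 1.24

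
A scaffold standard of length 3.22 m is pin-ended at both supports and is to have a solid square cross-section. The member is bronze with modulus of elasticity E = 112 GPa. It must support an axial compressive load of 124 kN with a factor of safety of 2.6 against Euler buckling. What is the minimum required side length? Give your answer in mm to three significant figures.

Required P_cr = n·P = 2.6 × 124 = 322.4 kN
L_e = K·L = 1 × 3.22 = 3.220 m
Required I = P_cr·L_e²/(π²E) = 3.224×10^5 × 3.220² / (π² × 1.12×10^11) = 3.024×10^-6 m⁴
I_req = 3.024×10^6 mm⁴
Solid square: I = a⁴/12  ⇒  a = (12I)^(1/4) = (12×3.024×10^6)^(1/4) = 77.6 mm

a ≈ 77.6 mm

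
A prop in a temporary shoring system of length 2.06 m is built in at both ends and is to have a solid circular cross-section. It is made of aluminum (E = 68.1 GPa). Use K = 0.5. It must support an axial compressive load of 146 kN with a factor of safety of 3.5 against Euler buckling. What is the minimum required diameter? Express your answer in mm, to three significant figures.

Required P_cr = n·P = 3.5 × 146 = 511.0 kN
L_e = K·L = 0.5 × 2.06 = 1.030 m
Required I = P_cr·L_e²/(π²E) = 5.110×10^5 × 1.030² / (π² × 6.81×10^10) = 8.066×10^-7 m⁴
I_req = 8.066×10^5 mm⁴
Solid circle: I = πd⁴/64  ⇒  d = (64I/π)^(1/4) = (64×8.066×10^5/π)^(1/4) = 63.7 mm

d ≈ 63.7 mm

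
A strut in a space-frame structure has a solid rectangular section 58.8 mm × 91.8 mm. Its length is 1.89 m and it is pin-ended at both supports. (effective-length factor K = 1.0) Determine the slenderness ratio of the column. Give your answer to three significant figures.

Buckling occurs about the weak axis: I_min = h·b³/12 with b = 58.8 mm (the shorter side).
I_min = 91.8×58.8³/12 = 1.555×10^6 mm⁴
A = 5.398×10^3 mm²;  r_min = √(I/A) = √(1.555×10^6/5.398×10^3) = 16.97 mm
L_e = K·L = 1 × 1.89 m = 1.890 m = 1890.0 mm
λ = L_e / r_min = 1890.0 / 16.97 = 111

λ ≈ 111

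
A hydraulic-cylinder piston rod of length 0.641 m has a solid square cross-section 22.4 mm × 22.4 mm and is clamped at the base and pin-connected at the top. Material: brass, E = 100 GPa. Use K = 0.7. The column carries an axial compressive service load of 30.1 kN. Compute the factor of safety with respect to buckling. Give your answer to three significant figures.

n ≈ 3.42

I = a⁴/12 = 22.4⁴/12 = 2.098×10^4 mm⁴
I = 2.098×10^4 mm⁴ = 2.098×10^-8 m⁴
Effective length L_e = K·L = 0.7 × 0.641 = 0.4487 m
P_cr = π²EI / L_e² = π² × 100×10⁹ × 2.098×10^-8 / 0.4487² = 1.028×10^5 N
Factor of safety n = P_cr / P = 102.85 / 30.1 = 3.42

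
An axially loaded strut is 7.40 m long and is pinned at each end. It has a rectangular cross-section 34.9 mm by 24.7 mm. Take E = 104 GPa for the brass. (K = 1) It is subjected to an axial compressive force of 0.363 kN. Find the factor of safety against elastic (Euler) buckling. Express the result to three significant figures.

n ≈ 2.26

Buckling occurs about the weak axis: I_min = h·b³/12 with b = 24.7 mm (the shorter side).
I_min = 34.9×24.7³/12 = 4.383×10^4 mm⁴
I = 4.383×10^4 mm⁴ = 4.383×10^-8 m⁴
Effective length L_e = K·L = 1 × 7.40 = 7.400 m
P_cr = π²EI / L_e² = π² × 104×10⁹ × 4.383×10^-8 / 7.400² = 821.5 N
Factor of safety n = P_cr / P = 0.82149 / 0.363 = 2.26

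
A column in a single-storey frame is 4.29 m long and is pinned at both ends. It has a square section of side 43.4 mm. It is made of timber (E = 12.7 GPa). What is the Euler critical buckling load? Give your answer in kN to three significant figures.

I = a⁴/12 = 43.4⁴/12 = 2.956×10^5 mm⁴
I = 2.956×10^5 mm⁴ = 2.956×10^-7 m⁴
Effective length L_e = K·L = 1 × 4.29 = 4.290 m
P_cr = π²EI / L_e² = π² × 12.7×10⁹ × 2.956×10^-7 / 4.290² = 2.014×10^3 N

P_cr ≈ 2.01 kN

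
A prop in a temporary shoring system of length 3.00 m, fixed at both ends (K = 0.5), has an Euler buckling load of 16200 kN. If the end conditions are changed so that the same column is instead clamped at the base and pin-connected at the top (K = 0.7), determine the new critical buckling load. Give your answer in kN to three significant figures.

P_cr ∝ 1/K², so P_cr,new = P_cr,old × (K_old/K_new)² = 16200 × (0.5/0.7)²
= 16200 × 0.5102 = 8270 kN

P_cr ≈ 8270 kN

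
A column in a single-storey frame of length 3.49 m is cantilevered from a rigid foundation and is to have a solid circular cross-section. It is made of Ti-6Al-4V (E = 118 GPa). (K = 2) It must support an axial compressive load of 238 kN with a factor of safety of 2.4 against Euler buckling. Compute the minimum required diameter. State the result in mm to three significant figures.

d ≈ 149 mm

Required P_cr = n·P = 2.4 × 238 = 571.2 kN
L_e = K·L = 2 × 3.49 = 6.980 m
Required I = P_cr·L_e²/(π²E) = 5.712×10^5 × 6.980² / (π² × 1.18×10^11) = 2.390×10^-5 m⁴
I_req = 2.390×10^7 mm⁴
Solid circle: I = πd⁴/64  ⇒  d = (64I/π)^(1/4) = (64×2.390×10^7/π)^(1/4) = 149 mm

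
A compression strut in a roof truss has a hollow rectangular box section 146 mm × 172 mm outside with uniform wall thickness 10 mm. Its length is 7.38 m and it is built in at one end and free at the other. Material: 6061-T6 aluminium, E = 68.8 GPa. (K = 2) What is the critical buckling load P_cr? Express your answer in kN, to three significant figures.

P_cr ≈ 60.1 kN

Inner dimensions: h_i = 172 − 2×10 = 152.0 mm, b_i = 146 − 2×10 = 126.0 mm
Weak-axis I_min = (h_o·b_o³ − h_i·b_i³)/12 with b_o = 146, b_i = 126.0 mm (shorter outer/inner sides).
I_min = (172×146³ − 152.0×126.0³)/12 = 1.927×10^7 mm⁴
I = 1.927×10^7 mm⁴ = 1.927×10^-5 m⁴
Effective length L_e = K·L = 2 × 7.38 = 14.76 m
P_cr = π²EI / L_e² = π² × 68.8×10⁹ × 1.927×10^-5 / 14.76² = 6.006×10^4 N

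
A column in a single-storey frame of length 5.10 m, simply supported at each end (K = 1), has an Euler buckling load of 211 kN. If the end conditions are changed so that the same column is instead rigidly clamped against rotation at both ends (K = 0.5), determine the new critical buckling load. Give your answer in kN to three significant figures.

P_cr ≈ 844 kN

P_cr ∝ 1/K², so P_cr,new = P_cr,old × (K_old/K_new)² = 211 × (1/0.5)²
= 211 × 4.000 = 844 kN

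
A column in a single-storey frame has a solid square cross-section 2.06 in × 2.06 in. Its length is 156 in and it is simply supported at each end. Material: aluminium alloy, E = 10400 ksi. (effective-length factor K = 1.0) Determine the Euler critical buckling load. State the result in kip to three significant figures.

I = a⁴/12 = 2.06⁴/12 = 1.501 in⁴
Effective length L_e = K·L = 1 × 156 = 156.0 in
P_cr = π²EI / L_e² = π² × 10400×10³ × 1.501 / 156.0² = 6.330×10^3 lb

P_cr ≈ 6.33 kip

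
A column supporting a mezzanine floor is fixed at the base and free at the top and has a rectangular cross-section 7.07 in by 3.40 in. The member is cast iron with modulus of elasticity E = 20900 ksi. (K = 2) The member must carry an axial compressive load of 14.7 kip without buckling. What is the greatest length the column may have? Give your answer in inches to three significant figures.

L_max ≈ 285 in

Buckling occurs about the weak axis: I_min = h·b³/12 with b = 3.40 in (the shorter side).
I_min = 7.07×3.40³/12 = 23.16 in⁴
At the buckling limit P_cr = P = 1.470×10^4 lb
From P_cr = π²EI/(K·L)²:  L = (1/K)·√(π²EI/P_cr) = (1/2)·√(π²×2.09×10^7×23.16/1.470×10^4)
L = 285 in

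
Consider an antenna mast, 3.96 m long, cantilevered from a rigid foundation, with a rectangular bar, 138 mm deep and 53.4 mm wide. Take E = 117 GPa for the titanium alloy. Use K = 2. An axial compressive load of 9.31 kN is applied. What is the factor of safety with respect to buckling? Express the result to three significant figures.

n ≈ 3.46

Buckling occurs about the weak axis: I_min = h·b³/12 with b = 53.4 mm (the shorter side).
I_min = 138×53.4³/12 = 1.751×10^6 mm⁴
I = 1.751×10^6 mm⁴ = 1.751×10^-6 m⁴
Effective length L_e = K·L = 2 × 3.96 = 7.920 m
P_cr = π²EI / L_e² = π² × 117×10⁹ × 1.751×10^-6 / 7.920² = 3.224×10^4 N
Factor of safety n = P_cr / P = 32.237 / 9.31 = 3.46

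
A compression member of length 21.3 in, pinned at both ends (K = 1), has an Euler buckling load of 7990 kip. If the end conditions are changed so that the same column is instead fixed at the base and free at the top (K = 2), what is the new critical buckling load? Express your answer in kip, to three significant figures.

P_cr ≈ 2000 kip

P_cr ∝ 1/K², so P_cr,new = P_cr,old × (K_old/K_new)² = 7990 × (1/2)²
= 7990 × 0.2500 = 2000 kip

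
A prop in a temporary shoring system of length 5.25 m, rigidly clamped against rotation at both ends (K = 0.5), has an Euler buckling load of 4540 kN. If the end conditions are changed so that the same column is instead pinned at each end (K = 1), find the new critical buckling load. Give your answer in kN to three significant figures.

P_cr ∝ 1/K², so P_cr,new = P_cr,old × (K_old/K_new)² = 4540 × (0.5/1)²
= 4540 × 0.2500 = 1140 kN

P_cr ≈ 1140 kN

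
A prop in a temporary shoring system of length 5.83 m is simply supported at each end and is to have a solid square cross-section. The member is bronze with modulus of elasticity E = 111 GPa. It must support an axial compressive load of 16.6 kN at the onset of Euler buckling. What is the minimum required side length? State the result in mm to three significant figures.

a ≈ 49.9 mm

L_e = K·L = 1 × 5.83 = 5.830 m
Required I = P_cr·L_e²/(π²E) = 1.660×10^4 × 5.830² / (π² × 1.11×10^11) = 5.150×10^-7 m⁴
I_req = 5.150×10^5 mm⁴
Solid square: I = a⁴/12  ⇒  a = (12I)^(1/4) = (12×5.150×10^5)^(1/4) = 49.9 mm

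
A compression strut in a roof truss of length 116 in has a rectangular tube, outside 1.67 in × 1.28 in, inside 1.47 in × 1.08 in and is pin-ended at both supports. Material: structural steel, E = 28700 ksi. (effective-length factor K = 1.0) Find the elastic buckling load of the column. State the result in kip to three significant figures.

Weak-axis I_min = (h_o·b_o³ − h_i·b_i³)/12 with b_o = 1.28, b_i = 1.080 in (shorter outer/inner sides).
I_min = (1.67×1.28³ − 1.470×1.080³)/12 = 0.1375 in⁴
Effective length L_e = K·L = 1 × 116 = 116.0 in
P_cr = π²EI / L_e² = π² × 28700×10³ × 0.1375 / 116.0² = 2.895×10^3 lb

P_cr ≈ 2.90 kip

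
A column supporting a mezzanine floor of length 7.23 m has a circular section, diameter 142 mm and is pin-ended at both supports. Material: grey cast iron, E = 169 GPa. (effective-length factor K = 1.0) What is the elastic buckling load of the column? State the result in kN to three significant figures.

I = πd⁴/64 = π×142⁴/64 = 1.996×10^7 mm⁴
I = 1.996×10^7 mm⁴ = 1.996×10^-5 m⁴
Effective length L_e = K·L = 1 × 7.23 = 7.230 m
P_cr = π²EI / L_e² = π² × 169×10⁹ × 1.996×10^-5 / 7.230² = 6.368×10^5 N

P_cr ≈ 637 kN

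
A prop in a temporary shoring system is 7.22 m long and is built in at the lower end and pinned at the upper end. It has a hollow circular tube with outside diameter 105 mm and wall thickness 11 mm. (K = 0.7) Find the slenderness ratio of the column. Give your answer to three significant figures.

Inner diameter d_i = 105 − 2×11 = 83.00 mm
I = π(d_o⁴ − d_i⁴)/64 = π(105⁴ − 83.00⁴)/64 = 3.637×10^6 mm⁴
A = 3.248×10^3 mm²;  r_min = √(I/A) = √(3.637×10^6/3.248×10^3) = 33.46 mm
L_e = K·L = 0.7 × 7.22 m = 5.054 m = 5054.0 mm
λ = L_e / r_min = 5054.0 / 33.46 = 151

λ ≈ 151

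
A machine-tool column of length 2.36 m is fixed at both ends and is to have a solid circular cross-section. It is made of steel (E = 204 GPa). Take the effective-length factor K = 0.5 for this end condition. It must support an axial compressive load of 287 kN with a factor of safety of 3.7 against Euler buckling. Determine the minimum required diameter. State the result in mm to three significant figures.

d ≈ 62.2 mm

Required P_cr = n·P = 3.7 × 287 = 1062 kN
L_e = K·L = 0.5 × 2.36 = 1.180 m
Required I = P_cr·L_e²/(π²E) = 1.062×10^6 × 1.180² / (π² × 2.04×10^11) = 7.344×10^-7 m⁴
I_req = 7.344×10^5 mm⁴
Solid circle: I = πd⁴/64  ⇒  d = (64I/π)^(1/4) = (64×7.344×10^5/π)^(1/4) = 62.2 mm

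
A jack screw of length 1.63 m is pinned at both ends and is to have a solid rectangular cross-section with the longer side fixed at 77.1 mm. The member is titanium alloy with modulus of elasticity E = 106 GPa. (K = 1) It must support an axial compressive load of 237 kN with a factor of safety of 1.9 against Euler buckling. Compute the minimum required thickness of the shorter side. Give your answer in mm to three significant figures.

Required P_cr = n·P = 1.9 × 237 = 450.3 kN
L_e = K·L = 1 × 1.63 = 1.630 m
Required I = P_cr·L_e²/(π²E) = 4.503×10^5 × 1.630² / (π² × 1.06×10^11) = 1.144×10^-6 m⁴
I_req = 1.144×10^6 mm⁴
Rectangle, weak axis: I_min = h·b³/12 with h = 77.1 mm fixed  ⇒  b = (12I/h)^(1/3) = 56.3 mm

b ≈ 56.3 mm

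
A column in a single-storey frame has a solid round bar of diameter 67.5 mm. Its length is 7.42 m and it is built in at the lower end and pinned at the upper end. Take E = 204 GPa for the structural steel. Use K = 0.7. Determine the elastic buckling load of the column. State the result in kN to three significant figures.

P_cr ≈ 76.1 kN

I = πd⁴/64 = π×67.5⁴/64 = 1.019×10^6 mm⁴
I = 1.019×10^6 mm⁴ = 1.019×10^-6 m⁴
Effective length L_e = K·L = 0.7 × 7.42 = 5.194 m
P_cr = π²EI / L_e² = π² × 204×10⁹ × 1.019×10^-6 / 5.194² = 7.605×10^4 N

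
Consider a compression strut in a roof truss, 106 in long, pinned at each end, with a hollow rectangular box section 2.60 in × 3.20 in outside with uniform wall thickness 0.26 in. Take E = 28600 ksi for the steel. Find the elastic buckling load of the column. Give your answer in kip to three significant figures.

P_cr ≈ 67.3 kip

Inner dimensions: h_i = 3.20 − 2×0.26 = 2.680 in, b_i = 2.60 − 2×0.26 = 2.080 in
Weak-axis I_min = (h_o·b_o³ − h_i·b_i³)/12 with b_o = 2.60, b_i = 2.080 in (shorter outer/inner sides).
I_min = (3.20×2.60³ − 2.680×2.080³)/12 = 2.677 in⁴
Effective length L_e = K·L = 1 × 106 = 106.0 in
P_cr = π²EI / L_e² = π² × 28600×10³ × 2.677 / 106.0² = 6.726×10^4 lb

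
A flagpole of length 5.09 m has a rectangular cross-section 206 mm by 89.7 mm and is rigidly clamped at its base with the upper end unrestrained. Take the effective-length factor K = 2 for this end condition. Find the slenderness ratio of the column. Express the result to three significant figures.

λ ≈ 393

Buckling occurs about the weak axis: I_min = h·b³/12 with b = 89.7 mm (the shorter side).
I_min = 206×89.7³/12 = 1.239×10^7 mm⁴
A = 1.848×10^4 mm²;  r_min = √(I/A) = √(1.239×10^7/1.848×10^4) = 25.89 mm
L_e = K·L = 2 × 5.09 m = 10.18 m = 10180 mm
λ = L_e / r_min = 10180 / 25.89 = 393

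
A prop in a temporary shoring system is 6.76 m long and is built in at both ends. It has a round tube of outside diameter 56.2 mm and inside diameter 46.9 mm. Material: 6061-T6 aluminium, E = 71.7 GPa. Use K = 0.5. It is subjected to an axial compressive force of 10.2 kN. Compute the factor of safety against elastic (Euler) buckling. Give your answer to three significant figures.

d_o = 56.2 mm, d_i = 46.9 mm
I = π(d_o⁴ − d_i⁴)/64 = π(56.2⁴ − 46.90⁴)/64 = 2.522×10^5 mm⁴
I = 2.522×10^5 mm⁴ = 2.522×10^-7 m⁴
Effective length L_e = K·L = 0.5 × 6.76 = 3.380 m
P_cr = π²EI / L_e² = π² × 71.7×10⁹ × 2.522×10^-7 / 3.380² = 1.562×10^4 N
Factor of safety n = P_cr / P = 15.621 / 10.2 = 1.53

n ≈ 1.53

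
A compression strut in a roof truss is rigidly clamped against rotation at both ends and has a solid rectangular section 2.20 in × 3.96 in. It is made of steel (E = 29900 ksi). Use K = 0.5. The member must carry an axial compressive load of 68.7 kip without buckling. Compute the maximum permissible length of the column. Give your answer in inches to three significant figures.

Buckling occurs about the weak axis: I_min = h·b³/12 with b = 2.20 in (the shorter side).
I_min = 3.96×2.20³/12 = 3.514 in⁴
At the buckling limit P_cr = P = 6.870×10^4 lb
From P_cr = π²EI/(K·L)²:  L = (1/K)·√(π²EI/P_cr) = (1/0.5)·√(π²×2.99×10^7×3.514/6.870×10^4)
L = 246 in

L_max ≈ 246 in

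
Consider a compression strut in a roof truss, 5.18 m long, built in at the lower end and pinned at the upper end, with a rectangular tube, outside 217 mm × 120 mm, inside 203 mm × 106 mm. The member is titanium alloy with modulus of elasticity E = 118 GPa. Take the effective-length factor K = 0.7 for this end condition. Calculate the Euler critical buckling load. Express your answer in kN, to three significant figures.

P_cr ≈ 983 kN

Weak-axis I_min = (h_o·b_o³ − h_i·b_i³)/12 with b_o = 120, b_i = 106.0 mm (shorter outer/inner sides).
I_min = (217×120³ − 203.0×106.0³)/12 = 1.110×10^7 mm⁴
I = 1.110×10^7 mm⁴ = 1.110×10^-5 m⁴
Effective length L_e = K·L = 0.7 × 5.18 = 3.626 m
P_cr = π²EI / L_e² = π² × 118×10⁹ × 1.110×10^-5 / 3.626² = 9.832×10^5 N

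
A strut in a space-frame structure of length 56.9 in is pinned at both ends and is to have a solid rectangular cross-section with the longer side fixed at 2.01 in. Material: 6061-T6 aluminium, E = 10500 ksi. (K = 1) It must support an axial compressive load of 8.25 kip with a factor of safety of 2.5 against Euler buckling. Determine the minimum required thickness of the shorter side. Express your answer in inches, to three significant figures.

b ≈ 1.57 in

Required P_cr = n·P = 2.5 × 8.25 = 20.62 kip
L_e = K·L = 1 × 56.9 = 56.90 in
Required I = P_cr·L_e²/(π²E) = 2.062×10^4 × 56.90² / (π² × 1.05×10^7) = 0.6444 in⁴
Rectangle, weak axis: I_min = h·b³/12 with h = 2.01 in fixed  ⇒  b = (12I/h)^(1/3) = 1.57 in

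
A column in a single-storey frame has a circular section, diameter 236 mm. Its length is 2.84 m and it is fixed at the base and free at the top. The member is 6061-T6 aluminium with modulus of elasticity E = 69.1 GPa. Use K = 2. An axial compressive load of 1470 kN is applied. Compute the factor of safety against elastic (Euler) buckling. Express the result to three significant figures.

I = πd⁴/64 = π×236⁴/64 = 1.523×10^8 mm⁴
I = 1.523×10^8 mm⁴ = 1.523×10^-4 m⁴
Effective length L_e = K·L = 2 × 2.84 = 5.680 m
P_cr = π²EI / L_e² = π² × 69.1×10⁹ × 1.523×10^-4 / 5.680² = 3.219×10^6 N
Factor of safety n = P_cr / P = 3218.8 / 1470 = 2.19

n ≈ 2.19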